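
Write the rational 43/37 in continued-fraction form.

[1; 6, 6]

Run the Euclidean algorithm on 43 and 37; the successive quotients are the partial quotients a_0, a_1, ... (each step inverts the fractional part left over by the previous one):
  43 = 1*37 + 6, so a_0 = 1.
  37 = 6*6 + 1, so a_1 = 6.
  6 = 6*1 + 0, so a_2 = 6.
The remainder reaches 0 after 3 divisions, so the expansion has 3 partial quotients, read off in order.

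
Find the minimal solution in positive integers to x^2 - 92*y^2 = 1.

First expand sqrt(92) as a continued fraction. With x_i = (sqrt(92) + m_i)/d_i and (m_0, d_0) = (0, 1): a_0 = floor(sqrt(92)) = 9, since 9^2 = 81 <= 92 < 100 = 10^2.
Iterate m_{i+1} = d_i*a_i - m_i, d_{i+1} = (92 - m_{i+1}^2)/d_i, a_{i+1} = floor((a_0 + m_{i+1})/d_{i+1}):
  m_1 = 1*9 - 0 = 9, d_1 = (92 - 9^2)/1 = 11/1 = 11, a_1 = floor((9 + 9)/11) = 1.
  m_2 = 11*1 - 9 = 2, d_2 = (92 - 2^2)/11 = 88/11 = 8, a_2 = floor((9 + 2)/8) = 1.
  m_3 = 8*1 - 2 = 6, d_3 = (92 - 6^2)/8 = 56/8 = 7, a_3 = floor((9 + 6)/7) = 2.
  m_4 = 7*2 - 6 = 8, d_4 = (92 - 8^2)/7 = 28/7 = 4, a_4 = floor((9 + 8)/4) = 4.
  m_5 = 4*4 - 8 = 8, d_5 = (92 - 8^2)/4 = 28/4 = 7, a_5 = floor((9 + 8)/7) = 2.
  m_6 = 7*2 - 8 = 6, d_6 = (92 - 6^2)/7 = 56/7 = 8, a_6 = floor((9 + 6)/8) = 1.
  m_7 = 8*1 - 6 = 2, d_7 = (92 - 2^2)/8 = 88/8 = 11, a_7 = floor((9 + 2)/11) = 1.
  m_8 = 11*1 - 2 = 9, d_8 = (92 - 9^2)/11 = 11/11 = 1, a_8 = floor((9 + 9)/1) = 18.
  m_9 = 1*18 - 9 = 9, d_9 = (92 - 9^2)/1 = 11/1 = 11: (m_9, d_9) = (m_1, d_1) = (9, 11), so from here the quotients repeat a_1, ..., a_8; the period length is 8.
So sqrt(92) = [9; (1, 1, 2, 4, 2, 1, 1, 18)] with period length k = 8.
k is even, so the fundamental solution of x^2 - 92y^2 = 1 is (p_{k-1}, q_{k-1}) = (p_7, q_7); compute convergents through index 7.
Convergents (p_i = a_i*p_{i-1} + p_{i-2}, q_i = a_i*q_{i-1} + q_{i-2} with p_{-2}=0, p_{-1}=1, q_{-2}=1, q_{-1}=0):
  i=0: a_0=9, p_0 = 9*1 + 0 = 9, q_0 = 9*0 + 1 = 1.
  i=1: a_1=1, p_1 = 1*9 + 1 = 10, q_1 = 1*1 + 0 = 1.
  i=2: a_2=1, p_2 = 1*10 + 9 = 19, q_2 = 1*1 + 1 = 2.
  i=3: a_3=2, p_3 = 2*19 + 10 = 48, q_3 = 2*2 + 1 = 5.
  i=4: a_4=4, p_4 = 4*48 + 19 = 211, q_4 = 4*5 + 2 = 22.
  i=5: a_5=2, p_5 = 2*211 + 48 = 470, q_5 = 2*22 + 5 = 49.
  i=6: a_6=1, p_6 = 1*470 + 211 = 681, q_6 = 1*49 + 22 = 71.
  i=7: a_7=1, p_7 = 1*681 + 470 = 1151, q_7 = 1*71 + 49 = 120.
Check: 1151^2 - 92*120^2 = 1324801 - 1324800 = 1, so (x, y) = (1151, 120) solves the equation, and by the theorem it is the least positive solution.

(x, y) = (1151, 120)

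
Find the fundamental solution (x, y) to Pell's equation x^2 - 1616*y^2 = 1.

(x, y) = (201, 5)

First expand sqrt(1616) as a continued fraction. With x_i = (sqrt(1616) + m_i)/d_i and (m_0, d_0) = (0, 1): a_0 = floor(sqrt(1616)) = 40, since 40^2 = 1600 <= 1616 < 1681 = 41^2.
Iterate m_{i+1} = d_i*a_i - m_i, d_{i+1} = (1616 - m_{i+1}^2)/d_i, a_{i+1} = floor((a_0 + m_{i+1})/d_{i+1}):
  m_1 = 1*40 - 0 = 40, d_1 = (1616 - 40^2)/1 = 16/1 = 16, a_1 = floor((40 + 40)/16) = 5.
  m_2 = 16*5 - 40 = 40, d_2 = (1616 - 40^2)/16 = 16/16 = 1, a_2 = floor((40 + 40)/1) = 80.
  m_3 = 1*80 - 40 = 40, d_3 = (1616 - 40^2)/1 = 16/1 = 16: (m_3, d_3) = (m_1, d_1) = (40, 16), so from here the quotients repeat a_1, a_2; the period length is 2.
So sqrt(1616) = [40; (5, 80)] with period length k = 2.
k is even, so the fundamental solution of x^2 - 1616y^2 = 1 is (p_{k-1}, q_{k-1}) = (p_1, q_1); compute convergents through index 1.
Convergents (p_i = a_i*p_{i-1} + p_{i-2}, q_i = a_i*q_{i-1} + q_{i-2} with p_{-2}=0, p_{-1}=1, q_{-2}=1, q_{-1}=0):
  i=0: a_0=40, p_0 = 40*1 + 0 = 40, q_0 = 40*0 + 1 = 1.
  i=1: a_1=5, p_1 = 5*40 + 1 = 201, q_1 = 5*1 + 0 = 5.
Check: 201^2 - 1616*5^2 = 40401 - 40400 = 1, so (x, y) = (201, 5) solves the equation, and by the theorem it is the least positive solution.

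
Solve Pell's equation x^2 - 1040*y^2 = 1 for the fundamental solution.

(x, y) = (129, 4)

First expand sqrt(1040) as a continued fraction. With x_i = (sqrt(1040) + m_i)/d_i and (m_0, d_0) = (0, 1): a_0 = floor(sqrt(1040)) = 32, since 32^2 = 1024 <= 1040 < 1089 = 33^2.
Iterate m_{i+1} = d_i*a_i - m_i, d_{i+1} = (1040 - m_{i+1}^2)/d_i, a_{i+1} = floor((a_0 + m_{i+1})/d_{i+1}):
  m_1 = 1*32 - 0 = 32, d_1 = (1040 - 32^2)/1 = 16/1 = 16, a_1 = floor((32 + 32)/16) = 4.
  m_2 = 16*4 - 32 = 32, d_2 = (1040 - 32^2)/16 = 16/16 = 1, a_2 = floor((32 + 32)/1) = 64.
  m_3 = 1*64 - 32 = 32, d_3 = (1040 - 32^2)/1 = 16/1 = 16: (m_3, d_3) = (m_1, d_1) = (32, 16), so from here the quotients repeat a_1, a_2; the period length is 2.
So sqrt(1040) = [32; (4, 64)] with period length k = 2.
k is even, so the fundamental solution of x^2 - 1040y^2 = 1 is (p_{k-1}, q_{k-1}) = (p_1, q_1); compute convergents through index 1.
Convergents (p_i = a_i*p_{i-1} + p_{i-2}, q_i = a_i*q_{i-1} + q_{i-2} with p_{-2}=0, p_{-1}=1, q_{-2}=1, q_{-1}=0):
  i=0: a_0=32, p_0 = 32*1 + 0 = 32, q_0 = 32*0 + 1 = 1.
  i=1: a_1=4, p_1 = 4*32 + 1 = 129, q_1 = 4*1 + 0 = 4.
Check: 129^2 - 1040*4^2 = 16641 - 16640 = 1, so (x, y) = (129, 4) solves the equation, and by the theorem it is the least positive solution.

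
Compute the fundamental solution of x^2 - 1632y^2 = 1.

(x, y) = (20401, 505)

First expand sqrt(1632) as a continued fraction. With x_i = (sqrt(1632) + m_i)/d_i and (m_0, d_0) = (0, 1): a_0 = floor(sqrt(1632)) = 40, since 40^2 = 1600 <= 1632 < 1681 = 41^2.
Iterate m_{i+1} = d_i*a_i - m_i, d_{i+1} = (1632 - m_{i+1}^2)/d_i, a_{i+1} = floor((a_0 + m_{i+1})/d_{i+1}):
  m_1 = 1*40 - 0 = 40, d_1 = (1632 - 40^2)/1 = 32/1 = 32, a_1 = floor((40 + 40)/32) = 2.
  m_2 = 32*2 - 40 = 24, d_2 = (1632 - 24^2)/32 = 1056/32 = 33, a_2 = floor((40 + 24)/33) = 1.
  m_3 = 33*1 - 24 = 9, d_3 = (1632 - 9^2)/33 = 1551/33 = 47, a_3 = floor((40 + 9)/47) = 1.
  m_4 = 47*1 - 9 = 38, d_4 = (1632 - 38^2)/47 = 188/47 = 4, a_4 = floor((40 + 38)/4) = 19.
  m_5 = 4*19 - 38 = 38, d_5 = (1632 - 38^2)/4 = 188/4 = 47, a_5 = floor((40 + 38)/47) = 1.
  m_6 = 47*1 - 38 = 9, d_6 = (1632 - 9^2)/47 = 1551/47 = 33, a_6 = floor((40 + 9)/33) = 1.
  m_7 = 33*1 - 9 = 24, d_7 = (1632 - 24^2)/33 = 1056/33 = 32, a_7 = floor((40 + 24)/32) = 2.
  m_8 = 32*2 - 24 = 40, d_8 = (1632 - 40^2)/32 = 32/32 = 1, a_8 = floor((40 + 40)/1) = 80.
  m_9 = 1*80 - 40 = 40, d_9 = (1632 - 40^2)/1 = 32/1 = 32: (m_9, d_9) = (m_1, d_1) = (40, 32), so from here the quotients repeat a_1, ..., a_8; the period length is 8.
So sqrt(1632) = [40; (2, 1, 1, 19, 1, 1, 2, 80)] with period length k = 8.
k is even, so the fundamental solution of x^2 - 1632y^2 = 1 is (p_{k-1}, q_{k-1}) = (p_7, q_7); compute convergents through index 7.
Convergents (p_i = a_i*p_{i-1} + p_{i-2}, q_i = a_i*q_{i-1} + q_{i-2} with p_{-2}=0, p_{-1}=1, q_{-2}=1, q_{-1}=0):
  i=0: a_0=40, p_0 = 40*1 + 0 = 40, q_0 = 40*0 + 1 = 1.
  i=1: a_1=2, p_1 = 2*40 + 1 = 81, q_1 = 2*1 + 0 = 2.
  i=2: a_2=1, p_2 = 1*81 + 40 = 121, q_2 = 1*2 + 1 = 3.
  i=3: a_3=1, p_3 = 1*121 + 81 = 202, q_3 = 1*3 + 2 = 5.
  i=4: a_4=19, p_4 = 19*202 + 121 = 3959, q_4 = 19*5 + 3 = 98.
  i=5: a_5=1, p_5 = 1*3959 + 202 = 4161, q_5 = 1*98 + 5 = 103.
  i=6: a_6=1, p_6 = 1*4161 + 3959 = 8120, q_6 = 1*103 + 98 = 201.
  i=7: a_7=2, p_7 = 2*8120 + 4161 = 20401, q_7 = 2*201 + 103 = 505.
Check: 20401^2 - 1632*505^2 = 416200801 - 416200800 = 1, so (x, y) = (20401, 505) solves the equation, and by the theorem it is the least positive solution.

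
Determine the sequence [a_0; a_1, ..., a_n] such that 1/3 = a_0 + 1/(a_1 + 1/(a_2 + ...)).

[0; 3]

Run the Euclidean algorithm on 1 and 3; the successive quotients are the partial quotients a_0, a_1, ... (each step inverts the fractional part left over by the previous one):
  1 = 0*3 + 1, so a_0 = 0.
  3 = 3*1 + 0, so a_1 = 3.
The remainder reaches 0 after 2 divisions, so the expansion has 2 partial quotients, read off in order.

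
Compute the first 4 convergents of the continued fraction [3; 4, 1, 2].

3/1, 13/4, 16/5, 45/14

Using the convergent recurrence p_i = a_i*p_{i-1} + p_{i-2}, q_i = a_i*q_{i-1} + q_{i-2} with p_{-2}=0, p_{-1}=1, q_{-2}=1, q_{-1}=0:
  i=0: a_0=3, p_0 = 3*1 + 0 = 3, q_0 = 3*0 + 1 = 1.
  i=1: a_1=4, p_1 = 4*3 + 1 = 13, q_1 = 4*1 + 0 = 4.
  i=2: a_2=1, p_2 = 1*13 + 3 = 16, q_2 = 1*4 + 1 = 5.
  i=3: a_3=2, p_3 = 2*16 + 13 = 45, q_3 = 2*5 + 4 = 14.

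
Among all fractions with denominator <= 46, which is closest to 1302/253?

211/41

Expand x = 1302/253 as a continued fraction with the Euclidean algorithm:
  1302 = 5*253 + 37, so a_0 = 5.
  253 = 6*37 + 31, so a_1 = 6.
  37 = 1*31 + 6, so a_2 = 1.
  31 = 5*6 + 1, so a_3 = 5.
  6 = 6*1 + 0, so a_4 = 6.
so x = [5; 6, 1, 5, 6].
Convergents (p_i = a_i*p_{i-1} + p_{i-2}, q_i = a_i*q_{i-1} + q_{i-2} with p_{-2}=0, p_{-1}=1, q_{-2}=1, q_{-1}=0), until the denominator exceeds 46:
  i=0: a_0=5, p_0 = 5*1 + 0 = 5, q_0 = 5*0 + 1 = 1.
  i=1: a_1=6, p_1 = 6*5 + 1 = 31, q_1 = 6*1 + 0 = 6.
  i=2: a_2=1, p_2 = 1*31 + 5 = 36, q_2 = 1*6 + 1 = 7.
  i=3: a_3=5, p_3 = 5*36 + 31 = 211, q_3 = 5*7 + 6 = 41.
  i=4: a_4=6, p_4 = 6*211 + 36 = 1302, q_4 = 6*41 + 7 = 253.
q_4 = 253 > 46, so the last convergent with denominator <= 46 is p_3/q_3 = 211/41.
The closest fraction with denominator <= 46 is either p_3/q_3 or the intermediate fraction (k*p_3 + p_2)/(k*q_3 + q_2) with the largest k >= 1 whose denominator stays <= 46; these approach x as k grows, and every other convergent or intermediate fraction in range is farther away.
Largest k: floor((46 - q_2)/q_3) = floor((46 - 7)/41) = 0.
Since k = 0, no intermediate fraction beyond p_3/q_3 has denominator <= 46, so the convergent 211/41 is the closest (its error is |1302*41 - 211*253|/(253*41) = 1/10373).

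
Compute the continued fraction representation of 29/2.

[14; 2]

Run the Euclidean algorithm on 29 and 2; the successive quotients are the partial quotients a_0, a_1, ... (each step inverts the fractional part left over by the previous one):
  29 = 14*2 + 1, so a_0 = 14.
  2 = 2*1 + 0, so a_1 = 2.
The remainder reaches 0 after 2 divisions, so the expansion has 2 partial quotients, read off in order.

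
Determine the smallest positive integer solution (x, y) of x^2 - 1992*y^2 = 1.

First expand sqrt(1992) as a continued fraction. With x_i = (sqrt(1992) + m_i)/d_i and (m_0, d_0) = (0, 1): a_0 = floor(sqrt(1992)) = 44, since 44^2 = 1936 <= 1992 < 2025 = 45^2.
Iterate m_{i+1} = d_i*a_i - m_i, d_{i+1} = (1992 - m_{i+1}^2)/d_i, a_{i+1} = floor((a_0 + m_{i+1})/d_{i+1}):
  m_1 = 1*44 - 0 = 44, d_1 = (1992 - 44^2)/1 = 56/1 = 56, a_1 = floor((44 + 44)/56) = 1.
  m_2 = 56*1 - 44 = 12, d_2 = (1992 - 12^2)/56 = 1848/56 = 33, a_2 = floor((44 + 12)/33) = 1.
  m_3 = 33*1 - 12 = 21, d_3 = (1992 - 21^2)/33 = 1551/33 = 47, a_3 = floor((44 + 21)/47) = 1.
  m_4 = 47*1 - 21 = 26, d_4 = (1992 - 26^2)/47 = 1316/47 = 28, a_4 = floor((44 + 26)/28) = 2.
  m_5 = 28*2 - 26 = 30, d_5 = (1992 - 30^2)/28 = 1092/28 = 39, a_5 = floor((44 + 30)/39) = 1.
  m_6 = 39*1 - 30 = 9, d_6 = (1992 - 9^2)/39 = 1911/39 = 49, a_6 = floor((44 + 9)/49) = 1.
  m_7 = 49*1 - 9 = 40, d_7 = (1992 - 40^2)/49 = 392/49 = 8, a_7 = floor((44 + 40)/8) = 10.
  m_8 = 8*10 - 40 = 40, d_8 = (1992 - 40^2)/8 = 392/8 = 49, a_8 = floor((44 + 40)/49) = 1.
  m_9 = 49*1 - 40 = 9, d_9 = (1992 - 9^2)/49 = 1911/49 = 39, a_9 = floor((44 + 9)/39) = 1.
  m_10 = 39*1 - 9 = 30, d_10 = (1992 - 30^2)/39 = 1092/39 = 28, a_10 = floor((44 + 30)/28) = 2.
  m_11 = 28*2 - 30 = 26, d_11 = (1992 - 26^2)/28 = 1316/28 = 47, a_11 = floor((44 + 26)/47) = 1.
  m_12 = 47*1 - 26 = 21, d_12 = (1992 - 21^2)/47 = 1551/47 = 33, a_12 = floor((44 + 21)/33) = 1.
  m_13 = 33*1 - 21 = 12, d_13 = (1992 - 12^2)/33 = 1848/33 = 56, a_13 = floor((44 + 12)/56) = 1.
  m_14 = 56*1 - 12 = 44, d_14 = (1992 - 44^2)/56 = 56/56 = 1, a_14 = floor((44 + 44)/1) = 88.
  m_15 = 1*88 - 44 = 44, d_15 = (1992 - 44^2)/1 = 56/1 = 56: (m_15, d_15) = (m_1, d_1) = (44, 56), so from here the quotients repeat a_1, ..., a_14; the period length is 14.
So sqrt(1992) = [44; (1, 1, 1, 2, 1, 1, 10, 1, 1, 2, 1, 1, 1, 88)] with period length k = 14.
k is even, so the fundamental solution of x^2 - 1992y^2 = 1 is (p_{k-1}, q_{k-1}) = (p_13, q_13); compute convergents through index 13.
Convergents (p_i = a_i*p_{i-1} + p_{i-2}, q_i = a_i*q_{i-1} + q_{i-2} with p_{-2}=0, p_{-1}=1, q_{-2}=1, q_{-1}=0):
  i=0: a_0=44, p_0 = 44*1 + 0 = 44, q_0 = 44*0 + 1 = 1.
  i=1: a_1=1, p_1 = 1*44 + 1 = 45, q_1 = 1*1 + 0 = 1.
  i=2: a_2=1, p_2 = 1*45 + 44 = 89, q_2 = 1*1 + 1 = 2.
  i=3: a_3=1, p_3 = 1*89 + 45 = 134, q_3 = 1*2 + 1 = 3.
  i=4: a_4=2, p_4 = 2*134 + 89 = 357, q_4 = 2*3 + 2 = 8.
  i=5: a_5=1, p_5 = 1*357 + 134 = 491, q_5 = 1*8 + 3 = 11.
  i=6: a_6=1, p_6 = 1*491 + 357 = 848, q_6 = 1*11 + 8 = 19.
  i=7: a_7=10, p_7 = 10*848 + 491 = 8971, q_7 = 10*19 + 11 = 201.
  i=8: a_8=1, p_8 = 1*8971 + 848 = 9819, q_8 = 1*201 + 19 = 220.
  i=9: a_9=1, p_9 = 1*9819 + 8971 = 18790, q_9 = 1*220 + 201 = 421.
  i=10: a_10=2, p_10 = 2*18790 + 9819 = 47399, q_10 = 2*421 + 220 = 1062.
  i=11: a_11=1, p_11 = 1*47399 + 18790 = 66189, q_11 = 1*1062 + 421 = 1483.
  i=12: a_12=1, p_12 = 1*66189 + 47399 = 113588, q_12 = 1*1483 + 1062 = 2545.
  i=13: a_13=1, p_13 = 1*113588 + 66189 = 179777, q_13 = 1*2545 + 1483 = 4028.
Check: 179777^2 - 1992*4028^2 = 32319769729 - 32319769728 = 1, so (x, y) = (179777, 4028) solves the equation, and by the theorem it is the least positive solution.

(x, y) = (179777, 4028)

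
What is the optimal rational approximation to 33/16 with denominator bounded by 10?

21/10

Expand x = 33/16 as a continued fraction with the Euclidean algorithm:
  33 = 2*16 + 1, so a_0 = 2.
  16 = 16*1 + 0, so a_1 = 16.
so x = [2; 16].
Convergents (p_i = a_i*p_{i-1} + p_{i-2}, q_i = a_i*q_{i-1} + q_{i-2} with p_{-2}=0, p_{-1}=1, q_{-2}=1, q_{-1}=0), until the denominator exceeds 10:
  i=0: a_0=2, p_0 = 2*1 + 0 = 2, q_0 = 2*0 + 1 = 1.
  i=1: a_1=16, p_1 = 16*2 + 1 = 33, q_1 = 16*1 + 0 = 16.
q_1 = 16 > 10, so the last convergent with denominator <= 10 is p_0/q_0 = 2/1.
The closest fraction with denominator <= 10 is either p_0/q_0 or the intermediate fraction (k*p_0 + p_{-1})/(k*q_0 + q_{-1}) with the largest k >= 1 whose denominator stays <= 10; these approach x as k grows, and every other convergent or intermediate fraction in range is farther away.
Largest k: floor((10 - q_{-1})/q_0) = floor((10 - 0)/1) = 10 (using the seeds p_{-1} = 1, q_{-1} = 0).
That gives (10*2 + 1)/(10*1 + 0) = 21/10.
Compare the errors: |x - 2/1| = |33*1 - 2*16|/(16*1) = 1/16, and |x - 21/10| = |33*10 - 21*16|/(16*10) = 6/160.
Cross-multiplying, 6*16 = 96 < 160 = 1*160, so 6/160 is smaller: the intermediate fraction 21/10 is closer to x than 2/1.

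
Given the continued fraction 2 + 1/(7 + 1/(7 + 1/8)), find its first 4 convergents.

2/1, 15/7, 107/50, 871/407

Using the convergent recurrence p_i = a_i*p_{i-1} + p_{i-2}, q_i = a_i*q_{i-1} + q_{i-2} with p_{-2}=0, p_{-1}=1, q_{-2}=1, q_{-1}=0:
  i=0: a_0=2, p_0 = 2*1 + 0 = 2, q_0 = 2*0 + 1 = 1.
  i=1: a_1=7, p_1 = 7*2 + 1 = 15, q_1 = 7*1 + 0 = 7.
  i=2: a_2=7, p_2 = 7*15 + 2 = 107, q_2 = 7*7 + 1 = 50.
  i=3: a_3=8, p_3 = 8*107 + 15 = 871, q_3 = 8*50 + 7 = 407.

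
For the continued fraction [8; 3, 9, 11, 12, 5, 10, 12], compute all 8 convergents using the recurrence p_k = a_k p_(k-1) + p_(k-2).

8/1, 25/3, 233/28, 2588/311, 31289/3760, 159033/19111, 1621619/194870, 19618461/2357551

Using the convergent recurrence p_i = a_i*p_{i-1} + p_{i-2}, q_i = a_i*q_{i-1} + q_{i-2} with p_{-2}=0, p_{-1}=1, q_{-2}=1, q_{-1}=0:
  i=0: a_0=8, p_0 = 8*1 + 0 = 8, q_0 = 8*0 + 1 = 1.
  i=1: a_1=3, p_1 = 3*8 + 1 = 25, q_1 = 3*1 + 0 = 3.
  i=2: a_2=9, p_2 = 9*25 + 8 = 233, q_2 = 9*3 + 1 = 28.
  i=3: a_3=11, p_3 = 11*233 + 25 = 2588, q_3 = 11*28 + 3 = 311.
  i=4: a_4=12, p_4 = 12*2588 + 233 = 31289, q_4 = 12*311 + 28 = 3760.
  i=5: a_5=5, p_5 = 5*31289 + 2588 = 159033, q_5 = 5*3760 + 311 = 19111.
  i=6: a_6=10, p_6 = 10*159033 + 31289 = 1621619, q_6 = 10*19111 + 3760 = 194870.
  i=7: a_7=12, p_7 = 12*1621619 + 159033 = 19618461, q_7 = 12*194870 + 19111 = 2357551.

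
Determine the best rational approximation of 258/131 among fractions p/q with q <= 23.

Expand x = 258/131 as a continued fraction with the Euclidean algorithm:
  258 = 1*131 + 127, so a_0 = 1.
  131 = 1*127 + 4, so a_1 = 1.
  127 = 31*4 + 3, so a_2 = 31.
  4 = 1*3 + 1, so a_3 = 1.
  3 = 3*1 + 0, so a_4 = 3.
so x = [1; 1, 31, 1, 3].
Convergents (p_i = a_i*p_{i-1} + p_{i-2}, q_i = a_i*q_{i-1} + q_{i-2} with p_{-2}=0, p_{-1}=1, q_{-2}=1, q_{-1}=0), until the denominator exceeds 23:
  i=0: a_0=1, p_0 = 1*1 + 0 = 1, q_0 = 1*0 + 1 = 1.
  i=1: a_1=1, p_1 = 1*1 + 1 = 2, q_1 = 1*1 + 0 = 1.
  i=2: a_2=31, p_2 = 31*2 + 1 = 63, q_2 = 31*1 + 1 = 32.
q_2 = 32 > 23, so the last convergent with denominator <= 23 is p_1/q_1 = 2/1.
The closest fraction with denominator <= 23 is either p_1/q_1 or the intermediate fraction (k*p_1 + p_0)/(k*q_1 + q_0) with the largest k >= 1 whose denominator stays <= 23; these approach x as k grows, and every other convergent or intermediate fraction in range is farther away.
Largest k: floor((23 - q_0)/q_1) = floor((23 - 1)/1) = 22.
That gives (22*2 + 1)/(22*1 + 1) = 45/23.
Compare the errors: |x - 2/1| = |258*1 - 2*131|/(131*1) = 4/131, and |x - 45/23| = |258*23 - 45*131|/(131*23) = 39/3013.
Cross-multiplying, 39*131 = 5109 < 12052 = 4*3013, so 39/3013 is smaller: the intermediate fraction 45/23 is closer to x than 2/1.

45/23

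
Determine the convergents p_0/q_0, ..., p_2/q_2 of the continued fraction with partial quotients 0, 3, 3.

Using the convergent recurrence p_i = a_i*p_{i-1} + p_{i-2}, q_i = a_i*q_{i-1} + q_{i-2} with p_{-2}=0, p_{-1}=1, q_{-2}=1, q_{-1}=0:
  i=0: a_0=0, p_0 = 0*1 + 0 = 0, q_0 = 0*0 + 1 = 1.
  i=1: a_1=3, p_1 = 3*0 + 1 = 1, q_1 = 3*1 + 0 = 3.
  i=2: a_2=3, p_2 = 3*1 + 0 = 3, q_2 = 3*3 + 1 = 10.

0/1, 1/3, 3/10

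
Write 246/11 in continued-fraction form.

Run the Euclidean algorithm on 246 and 11; the successive quotients are the partial quotients a_0, a_1, ... (each step inverts the fractional part left over by the previous one):
  246 = 22*11 + 4, so a_0 = 22.
  11 = 2*4 + 3, so a_1 = 2.
  4 = 1*3 + 1, so a_2 = 1.
  3 = 3*1 + 0, so a_3 = 3.
The remainder reaches 0 after 4 divisions, so the expansion has 4 partial quotients, read off in order.

[22; 2, 1, 3]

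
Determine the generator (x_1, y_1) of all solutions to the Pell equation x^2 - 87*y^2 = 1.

First expand sqrt(87) as a continued fraction. With x_i = (sqrt(87) + m_i)/d_i and (m_0, d_0) = (0, 1): a_0 = floor(sqrt(87)) = 9, since 9^2 = 81 <= 87 < 100 = 10^2.
Iterate m_{i+1} = d_i*a_i - m_i, d_{i+1} = (87 - m_{i+1}^2)/d_i, a_{i+1} = floor((a_0 + m_{i+1})/d_{i+1}):
  m_1 = 1*9 - 0 = 9, d_1 = (87 - 9^2)/1 = 6/1 = 6, a_1 = floor((9 + 9)/6) = 3.
  m_2 = 6*3 - 9 = 9, d_2 = (87 - 9^2)/6 = 6/6 = 1, a_2 = floor((9 + 9)/1) = 18.
  m_3 = 1*18 - 9 = 9, d_3 = (87 - 9^2)/1 = 6/1 = 6: (m_3, d_3) = (m_1, d_1) = (9, 6), so from here the quotients repeat a_1, a_2; the period length is 2.
So sqrt(87) = [9; (3, 18)] with period length k = 2.
k is even, so the fundamental solution of x^2 - 87y^2 = 1 is (p_{k-1}, q_{k-1}) = (p_1, q_1); compute convergents through index 1.
Convergents (p_i = a_i*p_{i-1} + p_{i-2}, q_i = a_i*q_{i-1} + q_{i-2} with p_{-2}=0, p_{-1}=1, q_{-2}=1, q_{-1}=0):
  i=0: a_0=9, p_0 = 9*1 + 0 = 9, q_0 = 9*0 + 1 = 1.
  i=1: a_1=3, p_1 = 3*9 + 1 = 28, q_1 = 3*1 + 0 = 3.
Check: 28^2 - 87*3^2 = 784 - 783 = 1, so (x, y) = (28, 3) solves the equation, and by the theorem it is the least positive solution.

(x, y) = (28, 3)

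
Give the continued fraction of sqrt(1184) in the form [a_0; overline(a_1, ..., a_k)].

[34; overline(2, 2, 3, 1, 9, 17, 9, 1, 3, 2, 2, 68)]

Write x_i = (sqrt(1184) + m_i)/d_i with (m_0, d_0) = (0, 1). a_0 = floor(sqrt(1184)) = 34, since 34^2 = 1156 <= 1184 < 1225 = 35^2.
Iterate m_{i+1} = d_i*a_i - m_i, d_{i+1} = (1184 - m_{i+1}^2)/d_i, a_{i+1} = floor((a_0 + m_{i+1})/d_{i+1}):
  m_1 = 1*34 - 0 = 34, d_1 = (1184 - 34^2)/1 = 28/1 = 28, a_1 = floor((34 + 34)/28) = 2.
  m_2 = 28*2 - 34 = 22, d_2 = (1184 - 22^2)/28 = 700/28 = 25, a_2 = floor((34 + 22)/25) = 2.
  m_3 = 25*2 - 22 = 28, d_3 = (1184 - 28^2)/25 = 400/25 = 16, a_3 = floor((34 + 28)/16) = 3.
  m_4 = 16*3 - 28 = 20, d_4 = (1184 - 20^2)/16 = 784/16 = 49, a_4 = floor((34 + 20)/49) = 1.
  m_5 = 49*1 - 20 = 29, d_5 = (1184 - 29^2)/49 = 343/49 = 7, a_5 = floor((34 + 29)/7) = 9.
  m_6 = 7*9 - 29 = 34, d_6 = (1184 - 34^2)/7 = 28/7 = 4, a_6 = floor((34 + 34)/4) = 17.
  m_7 = 4*17 - 34 = 34, d_7 = (1184 - 34^2)/4 = 28/4 = 7, a_7 = floor((34 + 34)/7) = 9.
  m_8 = 7*9 - 34 = 29, d_8 = (1184 - 29^2)/7 = 343/7 = 49, a_8 = floor((34 + 29)/49) = 1.
  m_9 = 49*1 - 29 = 20, d_9 = (1184 - 20^2)/49 = 784/49 = 16, a_9 = floor((34 + 20)/16) = 3.
  m_10 = 16*3 - 20 = 28, d_10 = (1184 - 28^2)/16 = 400/16 = 25, a_10 = floor((34 + 28)/25) = 2.
  m_11 = 25*2 - 28 = 22, d_11 = (1184 - 22^2)/25 = 700/25 = 28, a_11 = floor((34 + 22)/28) = 2.
  m_12 = 28*2 - 22 = 34, d_12 = (1184 - 34^2)/28 = 28/28 = 1, a_12 = floor((34 + 34)/1) = 68.
  m_13 = 1*68 - 34 = 34, d_13 = (1184 - 34^2)/1 = 28/1 = 28: (m_13, d_13) = (m_1, d_1) = (34, 28), so from here the quotients repeat a_1, ..., a_12; the period length is 12.
Hence the expansion of sqrt(1184) is a_0 = 34 followed by the repeating block 2, 2, 3, 1, 9, 17, 9, 1, 3, 2, 2, 68 (period 12).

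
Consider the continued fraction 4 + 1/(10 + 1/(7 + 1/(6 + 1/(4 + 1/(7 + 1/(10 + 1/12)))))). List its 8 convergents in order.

4/1, 41/10, 291/71, 1787/436, 7439/1815, 53860/13141, 546039/133225, 6606328/1611841

Using the convergent recurrence p_i = a_i*p_{i-1} + p_{i-2}, q_i = a_i*q_{i-1} + q_{i-2} with p_{-2}=0, p_{-1}=1, q_{-2}=1, q_{-1}=0:
  i=0: a_0=4, p_0 = 4*1 + 0 = 4, q_0 = 4*0 + 1 = 1.
  i=1: a_1=10, p_1 = 10*4 + 1 = 41, q_1 = 10*1 + 0 = 10.
  i=2: a_2=7, p_2 = 7*41 + 4 = 291, q_2 = 7*10 + 1 = 71.
  i=3: a_3=6, p_3 = 6*291 + 41 = 1787, q_3 = 6*71 + 10 = 436.
  i=4: a_4=4, p_4 = 4*1787 + 291 = 7439, q_4 = 4*436 + 71 = 1815.
  i=5: a_5=7, p_5 = 7*7439 + 1787 = 53860, q_5 = 7*1815 + 436 = 13141.
  i=6: a_6=10, p_6 = 10*53860 + 7439 = 546039, q_6 = 10*13141 + 1815 = 133225.
  i=7: a_7=12, p_7 = 12*546039 + 53860 = 6606328, q_7 = 12*133225 + 13141 = 1611841.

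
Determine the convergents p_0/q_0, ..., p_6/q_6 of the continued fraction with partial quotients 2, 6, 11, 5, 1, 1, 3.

Using the convergent recurrence p_i = a_i*p_{i-1} + p_{i-2}, q_i = a_i*q_{i-1} + q_{i-2} with p_{-2}=0, p_{-1}=1, q_{-2}=1, q_{-1}=0:
  i=0: a_0=2, p_0 = 2*1 + 0 = 2, q_0 = 2*0 + 1 = 1.
  i=1: a_1=6, p_1 = 6*2 + 1 = 13, q_1 = 6*1 + 0 = 6.
  i=2: a_2=11, p_2 = 11*13 + 2 = 145, q_2 = 11*6 + 1 = 67.
  i=3: a_3=5, p_3 = 5*145 + 13 = 738, q_3 = 5*67 + 6 = 341.
  i=4: a_4=1, p_4 = 1*738 + 145 = 883, q_4 = 1*341 + 67 = 408.
  i=5: a_5=1, p_5 = 1*883 + 738 = 1621, q_5 = 1*408 + 341 = 749.
  i=6: a_6=3, p_6 = 3*1621 + 883 = 5746, q_6 = 3*749 + 408 = 2655.

2/1, 13/6, 145/67, 738/341, 883/408, 1621/749, 5746/2655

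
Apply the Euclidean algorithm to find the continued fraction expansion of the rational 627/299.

[2; 10, 3, 4, 2]

Run the Euclidean algorithm on 627 and 299; the successive quotients are the partial quotients a_0, a_1, ... (each step inverts the fractional part left over by the previous one):
  627 = 2*299 + 29, so a_0 = 2.
  299 = 10*29 + 9, so a_1 = 10.
  29 = 3*9 + 2, so a_2 = 3.
  9 = 4*2 + 1, so a_3 = 4.
  2 = 2*1 + 0, so a_4 = 2.
The remainder reaches 0 after 5 divisions, so the expansion has 5 partial quotients, read off in order.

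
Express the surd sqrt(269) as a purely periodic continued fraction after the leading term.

Write x_i = (sqrt(269) + m_i)/d_i with (m_0, d_0) = (0, 1). a_0 = floor(sqrt(269)) = 16, since 16^2 = 256 <= 269 < 289 = 17^2.
Iterate m_{i+1} = d_i*a_i - m_i, d_{i+1} = (269 - m_{i+1}^2)/d_i, a_{i+1} = floor((a_0 + m_{i+1})/d_{i+1}):
  m_1 = 1*16 - 0 = 16, d_1 = (269 - 16^2)/1 = 13/1 = 13, a_1 = floor((16 + 16)/13) = 2.
  m_2 = 13*2 - 16 = 10, d_2 = (269 - 10^2)/13 = 169/13 = 13, a_2 = floor((16 + 10)/13) = 2.
  m_3 = 13*2 - 10 = 16, d_3 = (269 - 16^2)/13 = 13/13 = 1, a_3 = floor((16 + 16)/1) = 32.
  m_4 = 1*32 - 16 = 16, d_4 = (269 - 16^2)/1 = 13/1 = 13: (m_4, d_4) = (m_1, d_1) = (16, 13), so from here the quotients repeat a_1, ..., a_3; the period length is 3.
Hence the expansion of sqrt(269) is a_0 = 16 followed by the repeating block 2, 2, 32 (period 3).

[16; (2, 2, 32)]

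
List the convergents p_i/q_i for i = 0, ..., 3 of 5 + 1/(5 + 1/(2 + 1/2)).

Using the convergent recurrence p_i = a_i*p_{i-1} + p_{i-2}, q_i = a_i*q_{i-1} + q_{i-2} with p_{-2}=0, p_{-1}=1, q_{-2}=1, q_{-1}=0:
  i=0: a_0=5, p_0 = 5*1 + 0 = 5, q_0 = 5*0 + 1 = 1.
  i=1: a_1=5, p_1 = 5*5 + 1 = 26, q_1 = 5*1 + 0 = 5.
  i=2: a_2=2, p_2 = 2*26 + 5 = 57, q_2 = 2*5 + 1 = 11.
  i=3: a_3=2, p_3 = 2*57 + 26 = 140, q_3 = 2*11 + 5 = 27.

5/1, 26/5, 57/11, 140/27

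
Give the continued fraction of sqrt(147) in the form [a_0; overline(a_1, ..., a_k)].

Write x_i = (sqrt(147) + m_i)/d_i with (m_0, d_0) = (0, 1). a_0 = floor(sqrt(147)) = 12, since 12^2 = 144 <= 147 < 169 = 13^2.
Iterate m_{i+1} = d_i*a_i - m_i, d_{i+1} = (147 - m_{i+1}^2)/d_i, a_{i+1} = floor((a_0 + m_{i+1})/d_{i+1}):
  m_1 = 1*12 - 0 = 12, d_1 = (147 - 12^2)/1 = 3/1 = 3, a_1 = floor((12 + 12)/3) = 8.
  m_2 = 3*8 - 12 = 12, d_2 = (147 - 12^2)/3 = 3/3 = 1, a_2 = floor((12 + 12)/1) = 24.
  m_3 = 1*24 - 12 = 12, d_3 = (147 - 12^2)/1 = 3/1 = 3: (m_3, d_3) = (m_1, d_1) = (12, 3), so from here the quotients repeat a_1, a_2; the period length is 2.
Hence the expansion of sqrt(147) is a_0 = 12 followed by the repeating block 8, 24 (period 2).

[12; overline(8, 24)]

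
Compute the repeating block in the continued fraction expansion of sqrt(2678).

[51; (1, 2, 1, 102)]

Write x_i = (sqrt(2678) + m_i)/d_i with (m_0, d_0) = (0, 1). a_0 = floor(sqrt(2678)) = 51, since 51^2 = 2601 <= 2678 < 2704 = 52^2.
Iterate m_{i+1} = d_i*a_i - m_i, d_{i+1} = (2678 - m_{i+1}^2)/d_i, a_{i+1} = floor((a_0 + m_{i+1})/d_{i+1}):
  m_1 = 1*51 - 0 = 51, d_1 = (2678 - 51^2)/1 = 77/1 = 77, a_1 = floor((51 + 51)/77) = 1.
  m_2 = 77*1 - 51 = 26, d_2 = (2678 - 26^2)/77 = 2002/77 = 26, a_2 = floor((51 + 26)/26) = 2.
  m_3 = 26*2 - 26 = 26, d_3 = (2678 - 26^2)/26 = 2002/26 = 77, a_3 = floor((51 + 26)/77) = 1.
  m_4 = 77*1 - 26 = 51, d_4 = (2678 - 51^2)/77 = 77/77 = 1, a_4 = floor((51 + 51)/1) = 102.
  m_5 = 1*102 - 51 = 51, d_5 = (2678 - 51^2)/1 = 77/1 = 77: (m_5, d_5) = (m_1, d_1) = (51, 77), so from here the quotients repeat a_1, ..., a_4; the period length is 4.
Hence the expansion of sqrt(2678) is a_0 = 51 followed by the repeating block 1, 2, 1, 102 (period 4).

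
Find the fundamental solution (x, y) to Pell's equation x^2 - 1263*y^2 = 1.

First expand sqrt(1263) as a continued fraction. With x_i = (sqrt(1263) + m_i)/d_i and (m_0, d_0) = (0, 1): a_0 = floor(sqrt(1263)) = 35, since 35^2 = 1225 <= 1263 < 1296 = 36^2.
Iterate m_{i+1} = d_i*a_i - m_i, d_{i+1} = (1263 - m_{i+1}^2)/d_i, a_{i+1} = floor((a_0 + m_{i+1})/d_{i+1}):
  m_1 = 1*35 - 0 = 35, d_1 = (1263 - 35^2)/1 = 38/1 = 38, a_1 = floor((35 + 35)/38) = 1.
  m_2 = 38*1 - 35 = 3, d_2 = (1263 - 3^2)/38 = 1254/38 = 33, a_2 = floor((35 + 3)/33) = 1.
  m_3 = 33*1 - 3 = 30, d_3 = (1263 - 30^2)/33 = 363/33 = 11, a_3 = floor((35 + 30)/11) = 5.
  m_4 = 11*5 - 30 = 25, d_4 = (1263 - 25^2)/11 = 638/11 = 58, a_4 = floor((35 + 25)/58) = 1.
  m_5 = 58*1 - 25 = 33, d_5 = (1263 - 33^2)/58 = 174/58 = 3, a_5 = floor((35 + 33)/3) = 22.
  m_6 = 3*22 - 33 = 33, d_6 = (1263 - 33^2)/3 = 174/3 = 58, a_6 = floor((35 + 33)/58) = 1.
  m_7 = 58*1 - 33 = 25, d_7 = (1263 - 25^2)/58 = 638/58 = 11, a_7 = floor((35 + 25)/11) = 5.
  m_8 = 11*5 - 25 = 30, d_8 = (1263 - 30^2)/11 = 363/11 = 33, a_8 = floor((35 + 30)/33) = 1.
  m_9 = 33*1 - 30 = 3, d_9 = (1263 - 3^2)/33 = 1254/33 = 38, a_9 = floor((35 + 3)/38) = 1.
  m_10 = 38*1 - 3 = 35, d_10 = (1263 - 35^2)/38 = 38/38 = 1, a_10 = floor((35 + 35)/1) = 70.
  m_11 = 1*70 - 35 = 35, d_11 = (1263 - 35^2)/1 = 38/1 = 38: (m_11, d_11) = (m_1, d_1) = (35, 38), so from here the quotients repeat a_1, ..., a_10; the period length is 10.
So sqrt(1263) = [35; (1, 1, 5, 1, 22, 1, 5, 1, 1, 70)] with period length k = 10.
k is even, so the fundamental solution of x^2 - 1263y^2 = 1 is (p_{k-1}, q_{k-1}) = (p_9, q_9); compute convergents through index 9.
Convergents (p_i = a_i*p_{i-1} + p_{i-2}, q_i = a_i*q_{i-1} + q_{i-2} with p_{-2}=0, p_{-1}=1, q_{-2}=1, q_{-1}=0):
  i=0: a_0=35, p_0 = 35*1 + 0 = 35, q_0 = 35*0 + 1 = 1.
  i=1: a_1=1, p_1 = 1*35 + 1 = 36, q_1 = 1*1 + 0 = 1.
  i=2: a_2=1, p_2 = 1*36 + 35 = 71, q_2 = 1*1 + 1 = 2.
  i=3: a_3=5, p_3 = 5*71 + 36 = 391, q_3 = 5*2 + 1 = 11.
  i=4: a_4=1, p_4 = 1*391 + 71 = 462, q_4 = 1*11 + 2 = 13.
  i=5: a_5=22, p_5 = 22*462 + 391 = 10555, q_5 = 22*13 + 11 = 297.
  i=6: a_6=1, p_6 = 1*10555 + 462 = 11017, q_6 = 1*297 + 13 = 310.
  i=7: a_7=5, p_7 = 5*11017 + 10555 = 65640, q_7 = 5*310 + 297 = 1847.
  i=8: a_8=1, p_8 = 1*65640 + 11017 = 76657, q_8 = 1*1847 + 310 = 2157.
  i=9: a_9=1, p_9 = 1*76657 + 65640 = 142297, q_9 = 1*2157 + 1847 = 4004.
Check: 142297^2 - 1263*4004^2 = 20248436209 - 20248436208 = 1, so (x, y) = (142297, 4004) solves the equation, and by the theorem it is the least positive solution.

(x, y) = (142297, 4004)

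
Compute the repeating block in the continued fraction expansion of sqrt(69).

Write x_i = (sqrt(69) + m_i)/d_i with (m_0, d_0) = (0, 1). a_0 = floor(sqrt(69)) = 8, since 8^2 = 64 <= 69 < 81 = 9^2.
Iterate m_{i+1} = d_i*a_i - m_i, d_{i+1} = (69 - m_{i+1}^2)/d_i, a_{i+1} = floor((a_0 + m_{i+1})/d_{i+1}):
  m_1 = 1*8 - 0 = 8, d_1 = (69 - 8^2)/1 = 5/1 = 5, a_1 = floor((8 + 8)/5) = 3.
  m_2 = 5*3 - 8 = 7, d_2 = (69 - 7^2)/5 = 20/5 = 4, a_2 = floor((8 + 7)/4) = 3.
  m_3 = 4*3 - 7 = 5, d_3 = (69 - 5^2)/4 = 44/4 = 11, a_3 = floor((8 + 5)/11) = 1.
  m_4 = 11*1 - 5 = 6, d_4 = (69 - 6^2)/11 = 33/11 = 3, a_4 = floor((8 + 6)/3) = 4.
  m_5 = 3*4 - 6 = 6, d_5 = (69 - 6^2)/3 = 33/3 = 11, a_5 = floor((8 + 6)/11) = 1.
  m_6 = 11*1 - 6 = 5, d_6 = (69 - 5^2)/11 = 44/11 = 4, a_6 = floor((8 + 5)/4) = 3.
  m_7 = 4*3 - 5 = 7, d_7 = (69 - 7^2)/4 = 20/4 = 5, a_7 = floor((8 + 7)/5) = 3.
  m_8 = 5*3 - 7 = 8, d_8 = (69 - 8^2)/5 = 5/5 = 1, a_8 = floor((8 + 8)/1) = 16.
  m_9 = 1*16 - 8 = 8, d_9 = (69 - 8^2)/1 = 5/1 = 5: (m_9, d_9) = (m_1, d_1) = (8, 5), so from here the quotients repeat a_1, ..., a_8; the period length is 8.
Hence the expansion of sqrt(69) is a_0 = 8 followed by the repeating block 3, 3, 1, 4, 1, 3, 3, 16 (period 8).

[8; (3, 3, 1, 4, 1, 3, 3, 16)]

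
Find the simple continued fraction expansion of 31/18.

[1; 1, 2, 1, 1, 2]

Run the Euclidean algorithm on 31 and 18; the successive quotients are the partial quotients a_0, a_1, ... (each step inverts the fractional part left over by the previous one):
  31 = 1*18 + 13, so a_0 = 1.
  18 = 1*13 + 5, so a_1 = 1.
  13 = 2*5 + 3, so a_2 = 2.
  5 = 1*3 + 2, so a_3 = 1.
  3 = 1*2 + 1, so a_4 = 1.
  2 = 2*1 + 0, so a_5 = 2.
The remainder reaches 0 after 6 divisions, so the expansion has 6 partial quotients, read off in order.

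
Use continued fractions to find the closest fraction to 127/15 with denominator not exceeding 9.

76/9

Expand x = 127/15 as a continued fraction with the Euclidean algorithm:
  127 = 8*15 + 7, so a_0 = 8.
  15 = 2*7 + 1, so a_1 = 2.
  7 = 7*1 + 0, so a_2 = 7.
so x = [8; 2, 7].
Convergents (p_i = a_i*p_{i-1} + p_{i-2}, q_i = a_i*q_{i-1} + q_{i-2} with p_{-2}=0, p_{-1}=1, q_{-2}=1, q_{-1}=0), until the denominator exceeds 9:
  i=0: a_0=8, p_0 = 8*1 + 0 = 8, q_0 = 8*0 + 1 = 1.
  i=1: a_1=2, p_1 = 2*8 + 1 = 17, q_1 = 2*1 + 0 = 2.
  i=2: a_2=7, p_2 = 7*17 + 8 = 127, q_2 = 7*2 + 1 = 15.
q_2 = 15 > 9, so the last convergent with denominator <= 9 is p_1/q_1 = 17/2.
The closest fraction with denominator <= 9 is either p_1/q_1 or the intermediate fraction (k*p_1 + p_0)/(k*q_1 + q_0) with the largest k >= 1 whose denominator stays <= 9; these approach x as k grows, and every other convergent or intermediate fraction in range is farther away.
Largest k: floor((9 - q_0)/q_1) = floor((9 - 1)/2) = 4.
That gives (4*17 + 8)/(4*2 + 1) = 76/9.
Compare the errors: |x - 17/2| = |127*2 - 17*15|/(15*2) = 1/30, and |x - 76/9| = |127*9 - 76*15|/(15*9) = 3/135.
Cross-multiplying, 3*30 = 90 < 135 = 1*135, so 3/135 is smaller: the intermediate fraction 76/9 is closer to x than 17/2.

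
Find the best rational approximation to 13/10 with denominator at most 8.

9/7

Expand x = 13/10 as a continued fraction with the Euclidean algorithm:
  13 = 1*10 + 3, so a_0 = 1.
  10 = 3*3 + 1, so a_1 = 3.
  3 = 3*1 + 0, so a_2 = 3.
so x = [1; 3, 3].
Convergents (p_i = a_i*p_{i-1} + p_{i-2}, q_i = a_i*q_{i-1} + q_{i-2} with p_{-2}=0, p_{-1}=1, q_{-2}=1, q_{-1}=0), until the denominator exceeds 8:
  i=0: a_0=1, p_0 = 1*1 + 0 = 1, q_0 = 1*0 + 1 = 1.
  i=1: a_1=3, p_1 = 3*1 + 1 = 4, q_1 = 3*1 + 0 = 3.
  i=2: a_2=3, p_2 = 3*4 + 1 = 13, q_2 = 3*3 + 1 = 10.
q_2 = 10 > 8, so the last convergent with denominator <= 8 is p_1/q_1 = 4/3.
The closest fraction with denominator <= 8 is either p_1/q_1 or the intermediate fraction (k*p_1 + p_0)/(k*q_1 + q_0) with the largest k >= 1 whose denominator stays <= 8; these approach x as k grows, and every other convergent or intermediate fraction in range is farther away.
Largest k: floor((8 - q_0)/q_1) = floor((8 - 1)/3) = 2.
That gives (2*4 + 1)/(2*3 + 1) = 9/7.
Compare the errors: |x - 4/3| = |13*3 - 4*10|/(10*3) = 1/30, and |x - 9/7| = |13*7 - 9*10|/(10*7) = 1/70.
Cross-multiplying, 1*30 = 30 < 70 = 1*70, so 1/70 is smaller: the intermediate fraction 9/7 is closer to x than 4/3.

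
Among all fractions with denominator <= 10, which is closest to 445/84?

53/10

Expand x = 445/84 as a continued fraction with the Euclidean algorithm:
  445 = 5*84 + 25, so a_0 = 5.
  84 = 3*25 + 9, so a_1 = 3.
  25 = 2*9 + 7, so a_2 = 2.
  9 = 1*7 + 2, so a_3 = 1.
  7 = 3*2 + 1, so a_4 = 3.
  2 = 2*1 + 0, so a_5 = 2.
so x = [5; 3, 2, 1, 3, 2].
Convergents (p_i = a_i*p_{i-1} + p_{i-2}, q_i = a_i*q_{i-1} + q_{i-2} with p_{-2}=0, p_{-1}=1, q_{-2}=1, q_{-1}=0), until the denominator exceeds 10:
  i=0: a_0=5, p_0 = 5*1 + 0 = 5, q_0 = 5*0 + 1 = 1.
  i=1: a_1=3, p_1 = 3*5 + 1 = 16, q_1 = 3*1 + 0 = 3.
  i=2: a_2=2, p_2 = 2*16 + 5 = 37, q_2 = 2*3 + 1 = 7.
  i=3: a_3=1, p_3 = 1*37 + 16 = 53, q_3 = 1*7 + 3 = 10.
  i=4: a_4=3, p_4 = 3*53 + 37 = 196, q_4 = 3*10 + 7 = 37.
q_4 = 37 > 10, so the last convergent with denominator <= 10 is p_3/q_3 = 53/10.
The closest fraction with denominator <= 10 is either p_3/q_3 or the intermediate fraction (k*p_3 + p_2)/(k*q_3 + q_2) with the largest k >= 1 whose denominator stays <= 10; these approach x as k grows, and every other convergent or intermediate fraction in range is farther away.
Largest k: floor((10 - q_2)/q_3) = floor((10 - 7)/10) = 0.
Since k = 0, no intermediate fraction beyond p_3/q_3 has denominator <= 10, so the convergent 53/10 is the closest (its error is |445*10 - 53*84|/(84*10) = 2/840).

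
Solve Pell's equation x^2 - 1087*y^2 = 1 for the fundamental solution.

(x, y) = (1088, 33)

First expand sqrt(1087) as a continued fraction. With x_i = (sqrt(1087) + m_i)/d_i and (m_0, d_0) = (0, 1): a_0 = floor(sqrt(1087)) = 32, since 32^2 = 1024 <= 1087 < 1089 = 33^2.
Iterate m_{i+1} = d_i*a_i - m_i, d_{i+1} = (1087 - m_{i+1}^2)/d_i, a_{i+1} = floor((a_0 + m_{i+1})/d_{i+1}):
  m_1 = 1*32 - 0 = 32, d_1 = (1087 - 32^2)/1 = 63/1 = 63, a_1 = floor((32 + 32)/63) = 1.
  m_2 = 63*1 - 32 = 31, d_2 = (1087 - 31^2)/63 = 126/63 = 2, a_2 = floor((32 + 31)/2) = 31.
  m_3 = 2*31 - 31 = 31, d_3 = (1087 - 31^2)/2 = 126/2 = 63, a_3 = floor((32 + 31)/63) = 1.
  m_4 = 63*1 - 31 = 32, d_4 = (1087 - 32^2)/63 = 63/63 = 1, a_4 = floor((32 + 32)/1) = 64.
  m_5 = 1*64 - 32 = 32, d_5 = (1087 - 32^2)/1 = 63/1 = 63: (m_5, d_5) = (m_1, d_1) = (32, 63), so from here the quotients repeat a_1, ..., a_4; the period length is 4.
So sqrt(1087) = [32; (1, 31, 1, 64)] with period length k = 4.
k is even, so the fundamental solution of x^2 - 1087y^2 = 1 is (p_{k-1}, q_{k-1}) = (p_3, q_3); compute convergents through index 3.
Convergents (p_i = a_i*p_{i-1} + p_{i-2}, q_i = a_i*q_{i-1} + q_{i-2} with p_{-2}=0, p_{-1}=1, q_{-2}=1, q_{-1}=0):
  i=0: a_0=32, p_0 = 32*1 + 0 = 32, q_0 = 32*0 + 1 = 1.
  i=1: a_1=1, p_1 = 1*32 + 1 = 33, q_1 = 1*1 + 0 = 1.
  i=2: a_2=31, p_2 = 31*33 + 32 = 1055, q_2 = 31*1 + 1 = 32.
  i=3: a_3=1, p_3 = 1*1055 + 33 = 1088, q_3 = 1*32 + 1 = 33.
Check: 1088^2 - 1087*33^2 = 1183744 - 1183743 = 1, so (x, y) = (1088, 33) solves the equation, and by the theorem it is the least positive solution.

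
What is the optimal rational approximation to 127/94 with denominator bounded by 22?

Expand x = 127/94 as a continued fraction with the Euclidean algorithm:
  127 = 1*94 + 33, so a_0 = 1.
  94 = 2*33 + 28, so a_1 = 2.
  33 = 1*28 + 5, so a_2 = 1.
  28 = 5*5 + 3, so a_3 = 5.
  5 = 1*3 + 2, so a_4 = 1.
  3 = 1*2 + 1, so a_5 = 1.
  2 = 2*1 + 0, so a_6 = 2.
so x = [1; 2, 1, 5, 1, 1, 2].
Convergents (p_i = a_i*p_{i-1} + p_{i-2}, q_i = a_i*q_{i-1} + q_{i-2} with p_{-2}=0, p_{-1}=1, q_{-2}=1, q_{-1}=0), until the denominator exceeds 22:
  i=0: a_0=1, p_0 = 1*1 + 0 = 1, q_0 = 1*0 + 1 = 1.
  i=1: a_1=2, p_1 = 2*1 + 1 = 3, q_1 = 2*1 + 0 = 2.
  i=2: a_2=1, p_2 = 1*3 + 1 = 4, q_2 = 1*2 + 1 = 3.
  i=3: a_3=5, p_3 = 5*4 + 3 = 23, q_3 = 5*3 + 2 = 17.
  i=4: a_4=1, p_4 = 1*23 + 4 = 27, q_4 = 1*17 + 3 = 20.
  i=5: a_5=1, p_5 = 1*27 + 23 = 50, q_5 = 1*20 + 17 = 37.
q_5 = 37 > 22, so the last convergent with denominator <= 22 is p_4/q_4 = 27/20.
The closest fraction with denominator <= 22 is either p_4/q_4 or the intermediate fraction (k*p_4 + p_3)/(k*q_4 + q_3) with the largest k >= 1 whose denominator stays <= 22; these approach x as k grows, and every other convergent or intermediate fraction in range is farther away.
Largest k: floor((22 - q_3)/q_4) = floor((22 - 17)/20) = 0.
Since k = 0, no intermediate fraction beyond p_4/q_4 has denominator <= 22, so the convergent 27/20 is the closest (its error is |127*20 - 27*94|/(94*20) = 2/1880).

27/20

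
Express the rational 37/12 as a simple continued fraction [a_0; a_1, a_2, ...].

Run the Euclidean algorithm on 37 and 12; the successive quotients are the partial quotients a_0, a_1, ... (each step inverts the fractional part left over by the previous one):
  37 = 3*12 + 1, so a_0 = 3.
  12 = 12*1 + 0, so a_1 = 12.
The remainder reaches 0 after 2 divisions, so the expansion has 2 partial quotients, read off in order.

[3; 12]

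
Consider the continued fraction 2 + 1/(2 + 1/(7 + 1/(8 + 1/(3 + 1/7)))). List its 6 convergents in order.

Using the convergent recurrence p_i = a_i*p_{i-1} + p_{i-2}, q_i = a_i*q_{i-1} + q_{i-2} with p_{-2}=0, p_{-1}=1, q_{-2}=1, q_{-1}=0:
  i=0: a_0=2, p_0 = 2*1 + 0 = 2, q_0 = 2*0 + 1 = 1.
  i=1: a_1=2, p_1 = 2*2 + 1 = 5, q_1 = 2*1 + 0 = 2.
  i=2: a_2=7, p_2 = 7*5 + 2 = 37, q_2 = 7*2 + 1 = 15.
  i=3: a_3=8, p_3 = 8*37 + 5 = 301, q_3 = 8*15 + 2 = 122.
  i=4: a_4=3, p_4 = 3*301 + 37 = 940, q_4 = 3*122 + 15 = 381.
  i=5: a_5=7, p_5 = 7*940 + 301 = 6881, q_5 = 7*381 + 122 = 2789.

2/1, 5/2, 37/15, 301/122, 940/381, 6881/2789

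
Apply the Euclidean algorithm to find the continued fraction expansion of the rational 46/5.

Run the Euclidean algorithm on 46 and 5; the successive quotients are the partial quotients a_0, a_1, ... (each step inverts the fractional part left over by the previous one):
  46 = 9*5 + 1, so a_0 = 9.
  5 = 5*1 + 0, so a_1 = 5.
The remainder reaches 0 after 2 divisions, so the expansion has 2 partial quotients, read off in order.

[9; 5]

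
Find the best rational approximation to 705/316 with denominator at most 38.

Expand x = 705/316 as a continued fraction with the Euclidean algorithm:
  705 = 2*316 + 73, so a_0 = 2.
  316 = 4*73 + 24, so a_1 = 4.
  73 = 3*24 + 1, so a_2 = 3.
  24 = 24*1 + 0, so a_3 = 24.
so x = [2; 4, 3, 24].
Convergents (p_i = a_i*p_{i-1} + p_{i-2}, q_i = a_i*q_{i-1} + q_{i-2} with p_{-2}=0, p_{-1}=1, q_{-2}=1, q_{-1}=0), until the denominator exceeds 38:
  i=0: a_0=2, p_0 = 2*1 + 0 = 2, q_0 = 2*0 + 1 = 1.
  i=1: a_1=4, p_1 = 4*2 + 1 = 9, q_1 = 4*1 + 0 = 4.
  i=2: a_2=3, p_2 = 3*9 + 2 = 29, q_2 = 3*4 + 1 = 13.
  i=3: a_3=24, p_3 = 24*29 + 9 = 705, q_3 = 24*13 + 4 = 316.
q_3 = 316 > 38, so the last convergent with denominator <= 38 is p_2/q_2 = 29/13.
The closest fraction with denominator <= 38 is either p_2/q_2 or the intermediate fraction (k*p_2 + p_1)/(k*q_2 + q_1) with the largest k >= 1 whose denominator stays <= 38; these approach x as k grows, and every other convergent or intermediate fraction in range is farther away.
Largest k: floor((38 - q_1)/q_2) = floor((38 - 4)/13) = 2.
That gives (2*29 + 9)/(2*13 + 4) = 67/30.
Compare the errors: |x - 29/13| = |705*13 - 29*316|/(316*13) = 1/4108, and |x - 67/30| = |705*30 - 67*316|/(316*30) = 22/9480.
Cross-multiplying, 1*9480 = 9480 < 90376 = 22*4108, so 1/4108 is smaller: the convergent 29/13 is closer to x than 67/30.

29/13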